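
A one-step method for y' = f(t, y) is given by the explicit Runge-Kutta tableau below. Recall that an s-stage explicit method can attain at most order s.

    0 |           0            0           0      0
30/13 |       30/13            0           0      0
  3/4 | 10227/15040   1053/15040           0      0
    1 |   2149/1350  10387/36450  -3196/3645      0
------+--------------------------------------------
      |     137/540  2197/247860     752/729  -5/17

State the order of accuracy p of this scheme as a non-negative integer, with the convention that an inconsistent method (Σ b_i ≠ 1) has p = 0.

4

b = (137/540, 2197/247860, 752/729, -5/17)
c = (0, 30/13, 3/4, 1)
Ac = (0, 0, 243/1504, 0)
Σ b_i: 137/540·1 + 2197/247860·1 + 752/729·1 + (-5/17)·1 = 1 ✓
b·c: 2197/247860·30/13 + 752/729·3/4 + (-5/17)·1 = 1/2 ✓
b·c²: 2197/247860·900/169 + 752/729·9/16 + (-5/17)·1 = 1/3 ✓
b·Ac: 752/729·243/1504 = 1/6 ✓
b·c³: 2197/247860·27000/2197 + 752/729·27/64 + (-5/17)·1 = 1/4 ✓
b·(c∘Ac): 752/729·729/6016 = 1/8 ✓
b·Ac²: 752/729·3645/9776 + (-5/17)·799/780 = 1/12 ✓
b·A²c: (-5/17)·(-17/120) = 1/24 ✓; 4 stages ⇒ order 4.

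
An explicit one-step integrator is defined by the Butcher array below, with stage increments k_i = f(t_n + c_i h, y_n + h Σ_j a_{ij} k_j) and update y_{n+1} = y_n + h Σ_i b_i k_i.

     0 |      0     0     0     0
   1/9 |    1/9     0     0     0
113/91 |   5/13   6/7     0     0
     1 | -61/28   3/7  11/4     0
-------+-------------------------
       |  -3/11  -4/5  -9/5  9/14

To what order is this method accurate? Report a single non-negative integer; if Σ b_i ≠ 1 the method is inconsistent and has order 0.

0

b = (-3/11, -4/5, -9/5, 9/14)
c = (0, 1/9, 113/91, 1)
Ac = (0, 0, 2/21, 3781/1092)
Σ b_i: (-3/11)·1 + (-4/5)·1 + (-9/5)·1 + 9/14·1 = -1717/770 ≠ 1 ⇒ order 0.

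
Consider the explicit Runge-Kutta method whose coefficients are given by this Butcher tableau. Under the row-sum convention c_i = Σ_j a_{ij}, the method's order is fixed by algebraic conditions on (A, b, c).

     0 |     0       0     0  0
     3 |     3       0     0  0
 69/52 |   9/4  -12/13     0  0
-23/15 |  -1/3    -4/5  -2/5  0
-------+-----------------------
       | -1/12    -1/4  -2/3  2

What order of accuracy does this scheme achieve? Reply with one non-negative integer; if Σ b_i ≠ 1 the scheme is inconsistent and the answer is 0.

1

b = (-1/12, -1/4, -2/3, 2)
c = (0, 3, 69/52, -23/15)
Ac = (0, 0, -36/13, -381/130)
Σ b_i: (-1/12)·1 + (-1/4)·1 + (-2/3)·1 + 2·1 = 1 ✓
b·c: (-1/4)·3 + (-2/3)·69/52 + 2·(-23/15) = -3667/780 ≠ 1/2 ⇒ order 1.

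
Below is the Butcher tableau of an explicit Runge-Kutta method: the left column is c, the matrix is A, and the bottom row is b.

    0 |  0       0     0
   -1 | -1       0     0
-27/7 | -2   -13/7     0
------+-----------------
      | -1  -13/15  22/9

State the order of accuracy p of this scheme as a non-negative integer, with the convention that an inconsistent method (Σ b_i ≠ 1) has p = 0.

0

b = (-1, -13/15, 22/9)
c = (0, -1, -27/7)
Ac = (0, 0, 13/7)
Σ b_i: (-1)·1 + (-13/15)·1 + 22/9·1 = 26/45 ≠ 1 ⇒ order 0.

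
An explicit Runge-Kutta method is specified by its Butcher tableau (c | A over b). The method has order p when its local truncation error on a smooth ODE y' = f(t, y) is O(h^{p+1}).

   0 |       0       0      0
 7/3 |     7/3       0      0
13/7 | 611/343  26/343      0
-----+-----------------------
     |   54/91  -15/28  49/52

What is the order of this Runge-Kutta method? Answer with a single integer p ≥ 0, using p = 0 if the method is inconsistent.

3

b = (54/91, -15/28, 49/52)
c = (0, 7/3, 13/7)
Ac = (0, 0, 26/147)
Σ b_i: 54/91·1 + (-15/28)·1 + 49/52·1 = 1 ✓
b·c: (-15/28)·7/3 + 49/52·13/7 = 1/2 ✓
b·c²: (-15/28)·49/9 + 49/52·169/49 = 1/3 ✓
b·Ac: 49/52·26/147 = 1/6 ✓; 3 stages ⇒ order 3.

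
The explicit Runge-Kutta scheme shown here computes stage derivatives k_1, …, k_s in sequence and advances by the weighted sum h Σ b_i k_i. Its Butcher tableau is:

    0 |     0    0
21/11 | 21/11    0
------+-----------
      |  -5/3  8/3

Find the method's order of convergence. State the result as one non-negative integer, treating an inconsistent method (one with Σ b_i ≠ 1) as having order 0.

1

b = (-5/3, 8/3)
c = (0, 21/11)
Σ b_i: (-5/3)·1 + 8/3·1 = 1 ✓
b·c: 8/3·21/11 = 56/11 ≠ 1/2 ⇒ order 1.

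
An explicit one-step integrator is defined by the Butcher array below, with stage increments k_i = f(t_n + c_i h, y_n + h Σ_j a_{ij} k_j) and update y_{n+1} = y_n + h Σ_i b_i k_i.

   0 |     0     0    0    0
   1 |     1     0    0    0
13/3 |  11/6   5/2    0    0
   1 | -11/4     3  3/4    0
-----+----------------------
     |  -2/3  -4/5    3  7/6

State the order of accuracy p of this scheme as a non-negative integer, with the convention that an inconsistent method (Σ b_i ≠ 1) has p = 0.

0

b = (-2/3, -4/5, 3, 7/6)
c = (0, 1, 13/3, 1)
Ac = (0, 0, 5/2, 25/4)
Σ b_i: (-2/3)·1 + (-4/5)·1 + 3·1 + 7/6·1 = 27/10 ≠ 1 ⇒ order 0.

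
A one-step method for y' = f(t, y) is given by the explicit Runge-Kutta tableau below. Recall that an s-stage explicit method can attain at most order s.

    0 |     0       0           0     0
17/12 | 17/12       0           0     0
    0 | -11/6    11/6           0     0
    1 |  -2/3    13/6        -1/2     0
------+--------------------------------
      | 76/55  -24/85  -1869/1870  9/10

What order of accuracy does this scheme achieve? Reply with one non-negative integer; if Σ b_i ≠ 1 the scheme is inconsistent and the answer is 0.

b = (76/55, -24/85, -1869/1870, 9/10)
c = (0, 17/12, 0, 1)
Ac = (0, 0, 187/72, 221/72)
Σ b_i: 76/55·1 + (-24/85)·1 + (-1869/1870)·1 + 9/10·1 = 1 ✓
b·c: (-24/85)·17/12 + 9/10·1 = 1/2 ✓
b·c²: (-24/85)·289/144 + 9/10·1 = 1/3 ✓
b·Ac: (-1869/1870)·187/72 + 9/10·221/72 = 1/6 ✓
b·c³: (-24/85)·4913/1728 + 9/10·1 = 7/72 ≠ 1/4 ⇒ order 3.
b·(c∘Ac): 9/10·221/72 = 221/80 ≠ 1/8
b·Ac²: (-1869/1870)·3179/864 + 9/10·3757/864 = 17/72 ≠ 1/12
b·A²c: 9/10·(-187/144) = -187/160 ≠ 1/24

3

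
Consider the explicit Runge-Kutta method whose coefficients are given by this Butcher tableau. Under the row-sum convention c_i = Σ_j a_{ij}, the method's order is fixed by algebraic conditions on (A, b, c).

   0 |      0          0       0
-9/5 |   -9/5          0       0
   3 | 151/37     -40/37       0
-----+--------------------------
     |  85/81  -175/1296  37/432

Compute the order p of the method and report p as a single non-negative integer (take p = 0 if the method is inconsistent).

3

b = (85/81, -175/1296, 37/432)
c = (0, -9/5, 3)
Ac = (0, 0, 72/37)
Σ b_i: 85/81·1 + (-175/1296)·1 + 37/432·1 = 1 ✓
b·c: (-175/1296)·(-9/5) + 37/432·3 = 1/2 ✓
b·c²: (-175/1296)·81/25 + 37/432·9 = 1/3 ✓
b·Ac: 37/432·72/37 = 1/6 ✓; 3 stages ⇒ order 3.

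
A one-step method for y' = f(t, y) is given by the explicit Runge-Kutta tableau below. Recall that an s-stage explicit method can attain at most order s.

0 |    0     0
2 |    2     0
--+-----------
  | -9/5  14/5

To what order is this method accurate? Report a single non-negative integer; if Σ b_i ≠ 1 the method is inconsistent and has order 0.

b = (-9/5, 14/5)
c = (0, 2)
Σ b_i: (-9/5)·1 + 14/5·1 = 1 ✓
b·c: 14/5·2 = 28/5 ≠ 1/2 ⇒ order 1.

1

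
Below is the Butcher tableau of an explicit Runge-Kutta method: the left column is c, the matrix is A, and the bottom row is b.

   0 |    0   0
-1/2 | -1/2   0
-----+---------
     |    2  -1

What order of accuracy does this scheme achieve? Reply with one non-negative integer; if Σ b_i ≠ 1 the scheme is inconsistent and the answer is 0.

b = (2, -1)
c = (0, -1/2)
Σ b_i: 2·1 + (-1)·1 = 1 ✓
b·c: (-1)·(-1/2) = 1/2 ✓; 2 stages ⇒ order 2.

2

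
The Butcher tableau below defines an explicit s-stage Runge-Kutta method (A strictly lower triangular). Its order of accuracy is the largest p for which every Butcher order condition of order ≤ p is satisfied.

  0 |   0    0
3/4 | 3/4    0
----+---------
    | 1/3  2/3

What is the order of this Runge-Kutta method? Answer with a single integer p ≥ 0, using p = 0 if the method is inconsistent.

2

b = (1/3, 2/3)
c = (0, 3/4)
Σ b_i: 1/3·1 + 2/3·1 = 1 ✓
b·c: 2/3·3/4 = 1/2 ✓; 2 stages ⇒ order 2.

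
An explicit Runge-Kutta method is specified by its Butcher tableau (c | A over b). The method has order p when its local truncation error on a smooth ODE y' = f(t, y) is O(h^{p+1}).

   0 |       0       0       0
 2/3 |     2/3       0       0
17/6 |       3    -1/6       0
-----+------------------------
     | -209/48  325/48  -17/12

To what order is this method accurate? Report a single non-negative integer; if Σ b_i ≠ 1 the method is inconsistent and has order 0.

b = (-209/48, 325/48, -17/12)
c = (0, 2/3, 17/6)
Ac = (0, 0, -1/9)
Σ b_i: (-209/48)·1 + 325/48·1 + (-17/12)·1 = 1 ✓
b·c: 325/48·2/3 + (-17/12)·17/6 = 1/2 ✓
b·c²: 325/48·4/9 + (-17/12)·289/36 = -3613/432 ≠ 1/3 ⇒ order 2.
b·Ac: (-17/12)·(-1/9) = 17/108 ≠ 1/6

2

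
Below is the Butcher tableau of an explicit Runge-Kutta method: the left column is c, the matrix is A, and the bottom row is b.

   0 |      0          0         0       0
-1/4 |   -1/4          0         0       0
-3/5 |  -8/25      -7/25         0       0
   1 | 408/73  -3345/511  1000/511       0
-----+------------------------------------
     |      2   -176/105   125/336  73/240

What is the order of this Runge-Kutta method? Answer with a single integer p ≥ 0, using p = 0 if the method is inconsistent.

4

b = (2, -176/105, 125/336, 73/240)
c = (0, -1/4, -3/5, 1)
Ac = (0, 0, 7/100, 135/292)
Σ b_i: 2·1 + (-176/105)·1 + 125/336·1 + 73/240·1 = 1 ✓
b·c: (-176/105)·(-1/4) + 125/336·(-3/5) + 73/240·1 = 1/2 ✓
b·c²: (-176/105)·1/16 + 125/336·9/25 + 73/240·1 = 1/3 ✓
b·Ac: 125/336·7/100 + 73/240·135/292 = 1/6 ✓
b·c³: (-176/105)·(-1/64) + 125/336·(-27/125) + 73/240·1 = 1/4 ✓
b·(c∘Ac): 125/336·(-21/500) + 73/240·135/292 = 1/8 ✓
b·Ac²: 125/336·(-7/400) + 73/240·345/1168 = 1/12 ✓
b·A²c: 73/240·10/73 = 1/24 ✓; 4 stages ⇒ order 4.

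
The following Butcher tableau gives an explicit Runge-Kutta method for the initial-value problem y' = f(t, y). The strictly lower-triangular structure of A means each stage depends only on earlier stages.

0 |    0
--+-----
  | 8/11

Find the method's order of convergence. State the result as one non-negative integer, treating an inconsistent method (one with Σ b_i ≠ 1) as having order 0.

0

b = (8/11)
c = (0)
Σ b_i: 8/11·1 = 8/11 ≠ 1 ⇒ order 0.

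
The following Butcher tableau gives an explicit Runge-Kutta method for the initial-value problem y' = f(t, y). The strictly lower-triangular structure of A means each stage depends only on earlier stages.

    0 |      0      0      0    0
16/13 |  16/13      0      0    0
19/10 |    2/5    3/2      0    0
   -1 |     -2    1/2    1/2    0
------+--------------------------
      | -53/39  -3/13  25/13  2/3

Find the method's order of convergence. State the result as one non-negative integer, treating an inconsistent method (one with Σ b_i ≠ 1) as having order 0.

b = (-53/39, -3/13, 25/13, 2/3)
c = (0, 16/13, 19/10, -1)
Ac = (0, 0, 24/13, 407/260)
Σ b_i: (-53/39)·1 + (-3/13)·1 + 25/13·1 + 2/3·1 = 1 ✓
b·c: (-3/13)·16/13 + 25/13·19/10 + 2/3·(-1) = 2741/1014 ≠ 1/2 ⇒ order 1.

1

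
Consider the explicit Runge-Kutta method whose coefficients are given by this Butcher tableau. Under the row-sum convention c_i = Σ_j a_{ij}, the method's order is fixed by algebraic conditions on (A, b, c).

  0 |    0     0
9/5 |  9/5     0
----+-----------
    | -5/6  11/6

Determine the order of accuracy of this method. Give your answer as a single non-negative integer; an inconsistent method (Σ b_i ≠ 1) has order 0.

b = (-5/6, 11/6)
c = (0, 9/5)
Σ b_i: (-5/6)·1 + 11/6·1 = 1 ✓
b·c: 11/6·9/5 = 33/10 ≠ 1/2 ⇒ order 1.

1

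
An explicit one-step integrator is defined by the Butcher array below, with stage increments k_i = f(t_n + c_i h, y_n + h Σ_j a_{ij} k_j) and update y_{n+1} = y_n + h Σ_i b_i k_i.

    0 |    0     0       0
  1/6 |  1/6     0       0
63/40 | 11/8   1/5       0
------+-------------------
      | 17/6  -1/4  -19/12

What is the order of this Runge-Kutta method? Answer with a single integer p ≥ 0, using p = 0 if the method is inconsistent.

b = (17/6, -1/4, -19/12)
c = (0, 1/6, 63/40)
Ac = (0, 0, 1/30)
Σ b_i: 17/6·1 + (-1/4)·1 + (-19/12)·1 = 1 ✓
b·c: (-1/4)·1/6 + (-19/12)·63/40 = -1217/480 ≠ 1/2 ⇒ order 1.

1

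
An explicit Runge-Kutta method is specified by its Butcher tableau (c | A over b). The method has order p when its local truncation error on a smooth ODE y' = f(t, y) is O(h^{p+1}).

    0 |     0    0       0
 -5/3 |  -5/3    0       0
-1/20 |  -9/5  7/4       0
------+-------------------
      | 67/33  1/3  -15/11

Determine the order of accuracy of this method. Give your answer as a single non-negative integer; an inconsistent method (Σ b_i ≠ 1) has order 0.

b = (67/33, 1/3, -15/11)
c = (0, -5/3, -1/20)
Ac = (0, 0, -35/12)
Σ b_i: 67/33·1 + 1/3·1 + (-15/11)·1 = 1 ✓
b·c: 1/3·(-5/3) + (-15/11)·(-1/20) = -193/396 ≠ 1/2 ⇒ order 1.

1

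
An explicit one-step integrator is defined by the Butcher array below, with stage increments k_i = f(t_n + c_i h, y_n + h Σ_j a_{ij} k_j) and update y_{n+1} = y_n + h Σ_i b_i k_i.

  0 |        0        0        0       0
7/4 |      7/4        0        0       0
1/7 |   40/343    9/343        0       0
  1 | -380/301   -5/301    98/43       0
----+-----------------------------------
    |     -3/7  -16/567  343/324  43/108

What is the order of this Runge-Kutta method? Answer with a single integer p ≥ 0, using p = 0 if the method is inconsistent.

4

b = (-3/7, -16/567, 343/324, 43/108)
c = (0, 7/4, 1/7, 1)
Ac = (0, 0, 9/196, 51/172)
Σ b_i: (-3/7)·1 + (-16/567)·1 + 343/324·1 + 43/108·1 = 1 ✓
b·c: (-16/567)·7/4 + 343/324·1/7 + 43/108·1 = 1/2 ✓
b·c²: (-16/567)·49/16 + 343/324·1/49 + 43/108·1 = 1/3 ✓
b·Ac: 343/324·9/196 + 43/108·51/172 = 1/6 ✓
b·c³: (-16/567)·343/64 + 343/324·1/343 + 43/108·1 = 1/4 ✓
b·(c∘Ac): 343/324·9/1372 + 43/108·51/172 = 1/8 ✓
b·Ac²: 343/324·9/112 + 43/108·(-3/688) = 1/12 ✓
b·A²c: 43/108·9/86 = 1/24 ✓; 4 stages ⇒ order 4.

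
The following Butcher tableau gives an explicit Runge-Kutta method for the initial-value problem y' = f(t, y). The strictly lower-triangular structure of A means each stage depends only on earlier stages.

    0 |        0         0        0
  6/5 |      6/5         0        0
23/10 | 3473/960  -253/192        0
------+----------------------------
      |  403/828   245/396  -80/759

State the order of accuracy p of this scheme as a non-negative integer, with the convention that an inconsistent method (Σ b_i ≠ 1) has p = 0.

b = (403/828, 245/396, -80/759)
c = (0, 6/5, 23/10)
Ac = (0, 0, -253/160)
Σ b_i: 403/828·1 + 245/396·1 + (-80/759)·1 = 1 ✓
b·c: 245/396·6/5 + (-80/759)·23/10 = 1/2 ✓
b·c²: 245/396·36/25 + (-80/759)·529/100 = 1/3 ✓
b·Ac: (-80/759)·(-253/160) = 1/6 ✓; 3 stages ⇒ order 3.

3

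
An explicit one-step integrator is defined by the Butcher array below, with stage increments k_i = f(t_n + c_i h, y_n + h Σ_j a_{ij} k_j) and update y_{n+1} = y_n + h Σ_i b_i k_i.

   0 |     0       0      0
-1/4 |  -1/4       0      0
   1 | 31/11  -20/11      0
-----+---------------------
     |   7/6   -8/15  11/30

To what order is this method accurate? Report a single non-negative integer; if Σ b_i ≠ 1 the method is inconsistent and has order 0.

3

b = (7/6, -8/15, 11/30)
c = (0, -1/4, 1)
Ac = (0, 0, 5/11)
Σ b_i: 7/6·1 + (-8/15)·1 + 11/30·1 = 1 ✓
b·c: (-8/15)·(-1/4) + 11/30·1 = 1/2 ✓
b·c²: (-8/15)·1/16 + 11/30·1 = 1/3 ✓
b·Ac: 11/30·5/11 = 1/6 ✓; 3 stages ⇒ order 3.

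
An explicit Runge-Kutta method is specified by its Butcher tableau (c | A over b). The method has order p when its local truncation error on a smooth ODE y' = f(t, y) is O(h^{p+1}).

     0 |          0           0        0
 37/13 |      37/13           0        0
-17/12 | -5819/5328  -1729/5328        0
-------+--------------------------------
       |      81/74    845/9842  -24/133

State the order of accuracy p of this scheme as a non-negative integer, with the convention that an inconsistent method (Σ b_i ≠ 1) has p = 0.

b = (81/74, 845/9842, -24/133)
c = (0, 37/13, -17/12)
Ac = (0, 0, -133/144)
Σ b_i: 81/74·1 + 845/9842·1 + (-24/133)·1 = 1 ✓
b·c: 845/9842·37/13 + (-24/133)·(-17/12) = 1/2 ✓
b·c²: 845/9842·1369/169 + (-24/133)·289/144 = 1/3 ✓
b·Ac: (-24/133)·(-133/144) = 1/6 ✓; 3 stages ⇒ order 3.

3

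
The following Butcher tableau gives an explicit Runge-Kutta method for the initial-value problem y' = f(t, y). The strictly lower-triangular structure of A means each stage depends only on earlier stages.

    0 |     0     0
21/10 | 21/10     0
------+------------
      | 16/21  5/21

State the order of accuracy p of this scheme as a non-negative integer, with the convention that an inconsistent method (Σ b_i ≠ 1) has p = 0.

2

b = (16/21, 5/21)
c = (0, 21/10)
Σ b_i: 16/21·1 + 5/21·1 = 1 ✓
b·c: 5/21·21/10 = 1/2 ✓; 2 stages ⇒ order 2.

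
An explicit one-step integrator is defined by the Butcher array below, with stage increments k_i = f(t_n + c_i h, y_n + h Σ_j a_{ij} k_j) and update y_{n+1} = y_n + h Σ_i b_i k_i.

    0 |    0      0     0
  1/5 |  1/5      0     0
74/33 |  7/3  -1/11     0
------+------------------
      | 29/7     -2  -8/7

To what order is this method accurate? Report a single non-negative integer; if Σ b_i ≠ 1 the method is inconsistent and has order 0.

1

b = (29/7, -2, -8/7)
c = (0, 1/5, 74/33)
Ac = (0, 0, -1/55)
Σ b_i: 29/7·1 + (-2)·1 + (-8/7)·1 = 1 ✓
b·c: (-2)·1/5 + (-8/7)·74/33 = -3422/1155 ≠ 1/2 ⇒ order 1.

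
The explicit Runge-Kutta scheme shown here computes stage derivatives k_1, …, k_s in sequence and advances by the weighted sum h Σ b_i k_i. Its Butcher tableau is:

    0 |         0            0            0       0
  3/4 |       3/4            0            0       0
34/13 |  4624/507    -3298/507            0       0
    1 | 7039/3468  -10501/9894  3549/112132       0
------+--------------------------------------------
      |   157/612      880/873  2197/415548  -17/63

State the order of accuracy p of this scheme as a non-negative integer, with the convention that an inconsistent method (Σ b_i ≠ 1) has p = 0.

4

b = (157/612, 880/873, 2197/415548, -17/63)
c = (0, 3/4, 34/13, 1)
Ac = (0, 0, -1649/338, -97/136)
Σ b_i: 157/612·1 + 880/873·1 + 2197/415548·1 + (-17/63)·1 = 1 ✓
b·c: 880/873·3/4 + 2197/415548·34/13 + (-17/63)·1 = 1/2 ✓
b·c²: 880/873·9/16 + 2197/415548·1156/169 + (-17/63)·1 = 1/3 ✓
b·Ac: 2197/415548·(-1649/338) + (-17/63)·(-97/136) = 1/6 ✓
b·c³: 880/873·27/64 + 2197/415548·39304/2197 + (-17/63)·1 = 1/4 ✓
b·(c∘Ac): 2197/415548·(-28033/2197) + (-17/63)·(-97/136) = 1/8 ✓
b·Ac²: 2197/415548·(-4947/1352) + (-17/63)·(-207/544) = 1/12 ✓
b·A²c: (-17/63)·(-21/136) = 1/24 ✓; 4 stages ⇒ order 4.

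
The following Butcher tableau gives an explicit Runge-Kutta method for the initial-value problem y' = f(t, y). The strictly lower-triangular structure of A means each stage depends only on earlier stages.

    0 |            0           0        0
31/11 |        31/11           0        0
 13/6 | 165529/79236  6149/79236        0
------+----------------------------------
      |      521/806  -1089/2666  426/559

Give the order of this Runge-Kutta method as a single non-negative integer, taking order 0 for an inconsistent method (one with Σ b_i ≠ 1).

3

b = (521/806, -1089/2666, 426/559)
c = (0, 31/11, 13/6)
Ac = (0, 0, 559/2556)
Σ b_i: 521/806·1 + (-1089/2666)·1 + 426/559·1 = 1 ✓
b·c: (-1089/2666)·31/11 + 426/559·13/6 = 1/2 ✓
b·c²: (-1089/2666)·961/121 + 426/559·169/36 = 1/3 ✓
b·Ac: 426/559·559/2556 = 1/6 ✓; 3 stages ⇒ order 3.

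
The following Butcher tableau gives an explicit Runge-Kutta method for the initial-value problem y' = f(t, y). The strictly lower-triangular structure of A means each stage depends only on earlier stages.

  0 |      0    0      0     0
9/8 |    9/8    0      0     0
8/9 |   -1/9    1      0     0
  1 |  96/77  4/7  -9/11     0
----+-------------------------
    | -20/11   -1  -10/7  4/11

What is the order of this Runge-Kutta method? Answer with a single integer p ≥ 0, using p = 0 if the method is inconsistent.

b = (-20/11, -1, -10/7, 4/11)
c = (0, 9/8, 8/9, 1)
Ac = (0, 0, 9/8, -13/154)
Σ b_i: (-20/11)·1 + (-1)·1 + (-10/7)·1 + 4/11·1 = -299/77 ≠ 1 ⇒ order 0.

0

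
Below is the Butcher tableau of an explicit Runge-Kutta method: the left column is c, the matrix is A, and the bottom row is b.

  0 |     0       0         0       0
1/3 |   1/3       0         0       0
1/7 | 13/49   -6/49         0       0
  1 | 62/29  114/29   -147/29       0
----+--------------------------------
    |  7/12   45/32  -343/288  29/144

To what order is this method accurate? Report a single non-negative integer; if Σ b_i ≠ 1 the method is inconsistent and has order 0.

4

b = (7/12, 45/32, -343/288, 29/144)
c = (0, 1/3, 1/7, 1)
Ac = (0, 0, -2/49, 17/29)
Σ b_i: 7/12·1 + 45/32·1 + (-343/288)·1 + 29/144·1 = 1 ✓
b·c: 45/32·1/3 + (-343/288)·1/7 + 29/144·1 = 1/2 ✓
b·c²: 45/32·1/9 + (-343/288)·1/49 + 29/144·1 = 1/3 ✓
b·Ac: (-343/288)·(-2/49) + 29/144·17/29 = 1/6 ✓
b·c³: 45/32·1/27 + (-343/288)·1/343 + 29/144·1 = 1/4 ✓
b·(c∘Ac): (-343/288)·(-2/343) + 29/144·17/29 = 1/8 ✓
b·Ac²: (-343/288)·(-2/147) + 29/144·1/3 = 1/12 ✓
b·A²c: 29/144·6/29 = 1/24 ✓; 4 stages ⇒ order 4.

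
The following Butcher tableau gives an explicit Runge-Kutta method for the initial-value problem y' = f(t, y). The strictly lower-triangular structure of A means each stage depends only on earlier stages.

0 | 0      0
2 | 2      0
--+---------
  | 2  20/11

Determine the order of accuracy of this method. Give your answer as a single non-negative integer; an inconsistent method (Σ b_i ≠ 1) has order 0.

b = (2, 20/11)
c = (0, 2)
Σ b_i: 2·1 + 20/11·1 = 42/11 ≠ 1 ⇒ order 0.

0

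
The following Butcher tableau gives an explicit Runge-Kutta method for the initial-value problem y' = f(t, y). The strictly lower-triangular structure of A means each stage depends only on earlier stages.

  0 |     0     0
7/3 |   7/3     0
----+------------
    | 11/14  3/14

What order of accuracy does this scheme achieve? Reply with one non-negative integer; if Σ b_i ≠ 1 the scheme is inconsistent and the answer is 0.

b = (11/14, 3/14)
c = (0, 7/3)
Σ b_i: 11/14·1 + 3/14·1 = 1 ✓
b·c: 3/14·7/3 = 1/2 ✓; 2 stages ⇒ order 2.

2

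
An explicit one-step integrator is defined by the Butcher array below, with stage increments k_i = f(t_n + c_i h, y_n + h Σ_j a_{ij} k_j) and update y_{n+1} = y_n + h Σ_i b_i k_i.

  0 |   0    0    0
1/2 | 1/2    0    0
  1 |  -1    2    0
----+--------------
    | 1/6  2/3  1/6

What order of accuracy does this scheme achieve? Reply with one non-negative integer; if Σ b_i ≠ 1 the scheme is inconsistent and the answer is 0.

3

b = (1/6, 2/3, 1/6)
c = (0, 1/2, 1)
Ac = (0, 0, 1)
Σ b_i: 1/6·1 + 2/3·1 + 1/6·1 = 1 ✓
b·c: 2/3·1/2 + 1/6·1 = 1/2 ✓
b·c²: 2/3·1/4 + 1/6·1 = 1/3 ✓
b·Ac: 1/6·1 = 1/6 ✓; 3 stages ⇒ order 3.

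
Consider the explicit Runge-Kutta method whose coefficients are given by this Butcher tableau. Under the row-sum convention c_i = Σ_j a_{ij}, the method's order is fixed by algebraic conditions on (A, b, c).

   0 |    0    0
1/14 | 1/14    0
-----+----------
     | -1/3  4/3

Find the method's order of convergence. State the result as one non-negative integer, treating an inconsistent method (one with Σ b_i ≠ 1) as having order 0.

b = (-1/3, 4/3)
c = (0, 1/14)
Σ b_i: (-1/3)·1 + 4/3·1 = 1 ✓
b·c: 4/3·1/14 = 2/21 ≠ 1/2 ⇒ order 1.

1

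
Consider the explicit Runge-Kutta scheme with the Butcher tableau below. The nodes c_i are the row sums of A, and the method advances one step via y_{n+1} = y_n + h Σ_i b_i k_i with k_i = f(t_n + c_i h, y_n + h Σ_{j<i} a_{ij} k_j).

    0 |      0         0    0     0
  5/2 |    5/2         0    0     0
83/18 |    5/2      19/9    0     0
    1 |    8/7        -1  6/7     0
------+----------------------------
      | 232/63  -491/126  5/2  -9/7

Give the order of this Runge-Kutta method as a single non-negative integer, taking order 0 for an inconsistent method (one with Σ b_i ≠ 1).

2

b = (232/63, -491/126, 5/2, -9/7)
c = (0, 5/2, 83/18, 1)
Ac = (0, 0, 95/18, 61/42)
Σ b_i: 232/63·1 + (-491/126)·1 + 5/2·1 + (-9/7)·1 = 1 ✓
b·c: (-491/126)·5/2 + 5/2·83/18 + (-9/7)·1 = 1/2 ✓
b·c²: (-491/126)·25/4 + 5/2·6889/324 + (-9/7)·1 = 15601/567 ≠ 1/3 ⇒ order 2.
b·Ac: 5/2·95/18 + (-9/7)·61/42 = 19981/1764 ≠ 1/6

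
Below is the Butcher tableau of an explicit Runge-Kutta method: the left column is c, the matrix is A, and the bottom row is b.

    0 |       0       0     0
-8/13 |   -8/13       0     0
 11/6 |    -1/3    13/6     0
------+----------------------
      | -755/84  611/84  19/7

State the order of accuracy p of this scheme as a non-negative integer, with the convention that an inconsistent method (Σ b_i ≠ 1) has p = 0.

2

b = (-755/84, 611/84, 19/7)
c = (0, -8/13, 11/6)
Ac = (0, 0, -4/3)
Σ b_i: (-755/84)·1 + 611/84·1 + 19/7·1 = 1 ✓
b·c: 611/84·(-8/13) + 19/7·11/6 = 1/2 ✓
b·c²: 611/84·64/169 + 19/7·121/36 = 38911/3276 ≠ 1/3 ⇒ order 2.
b·Ac: 19/7·(-4/3) = -76/21 ≠ 1/6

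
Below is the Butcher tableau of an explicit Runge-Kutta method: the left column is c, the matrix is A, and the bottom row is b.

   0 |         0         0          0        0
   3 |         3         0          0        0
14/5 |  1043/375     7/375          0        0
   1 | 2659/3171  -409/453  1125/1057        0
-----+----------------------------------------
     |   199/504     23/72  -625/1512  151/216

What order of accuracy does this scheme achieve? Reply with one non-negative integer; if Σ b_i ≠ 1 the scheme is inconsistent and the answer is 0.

b = (199/504, 23/72, -625/1512, 151/216)
c = (0, 3, 14/5, 1)
Ac = (0, 0, 7/125, 41/151)
Σ b_i: 199/504·1 + 23/72·1 + (-625/1512)·1 + 151/216·1 = 1 ✓
b·c: 23/72·3 + (-625/1512)·14/5 + 151/216·1 = 1/2 ✓
b·c²: 23/72·9 + (-625/1512)·196/25 + 151/216·1 = 1/3 ✓
b·Ac: (-625/1512)·7/125 + 151/216·41/151 = 1/6 ✓
b·c³: 23/72·27 + (-625/1512)·2744/125 + 151/216·1 = 1/4 ✓
b·(c∘Ac): (-625/1512)·98/625 + 151/216·41/151 = 1/8 ✓
b·Ac²: (-625/1512)·21/125 + 151/216·33/151 = 1/12 ✓
b·A²c: 151/216·9/151 = 1/24 ✓; 4 stages ⇒ order 4.

4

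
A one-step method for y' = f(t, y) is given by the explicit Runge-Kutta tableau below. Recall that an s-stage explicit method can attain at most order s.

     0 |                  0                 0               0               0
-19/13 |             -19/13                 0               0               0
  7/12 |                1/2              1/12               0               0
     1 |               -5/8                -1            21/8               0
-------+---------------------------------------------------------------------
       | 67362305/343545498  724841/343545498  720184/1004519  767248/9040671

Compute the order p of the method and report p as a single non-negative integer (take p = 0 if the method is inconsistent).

b = (67362305/343545498, 724841/343545498, 720184/1004519, 767248/9040671)
c = (0, -19/13, 7/12, 1)
Ac = (0, 0, -19/156, 1245/416)
Σ b_i: 67362305/343545498·1 + 724841/343545498·1 + 720184/1004519·1 + 767248/9040671·1 = 1 ✓
b·c: 724841/343545498·(-19/13) + 720184/1004519·7/12 + 767248/9040671·1 = 1/2 ✓
b·c²: 724841/343545498·361/169 + 720184/1004519·49/144 + 767248/9040671·1 = 1/3 ✓
b·Ac: 720184/1004519·(-19/156) + 767248/9040671·1245/416 = 1/6 ✓
b·c³: 724841/343545498·(-6859/2197) + 720184/1004519·343/1728 + 767248/9040671·1 = 622213985/2820689352 ≠ 1/4 ⇒ order 3.
b·(c∘Ac): 720184/1004519·(-133/1872) + 767248/9040671·1245/416 = 23864213/117528723 ≠ 1/8
b·Ac²: 720184/1004519·361/2028 + 767248/9040671·(-80657/64896) = 62462347/2820689352 ≠ 1/12
b·A²c: 767248/9040671·(-133/416) = -6377749/235057446 ≠ 1/24

3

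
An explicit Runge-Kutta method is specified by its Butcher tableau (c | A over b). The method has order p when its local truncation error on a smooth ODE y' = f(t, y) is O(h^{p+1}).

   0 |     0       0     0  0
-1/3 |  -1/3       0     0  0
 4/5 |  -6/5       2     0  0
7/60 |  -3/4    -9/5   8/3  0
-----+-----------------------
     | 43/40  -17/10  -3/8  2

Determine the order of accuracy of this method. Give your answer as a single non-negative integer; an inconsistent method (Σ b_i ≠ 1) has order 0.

b = (43/40, -17/10, -3/8, 2)
c = (0, -1/3, 4/5, 7/60)
Ac = (0, 0, -2/3, 41/15)
Σ b_i: 43/40·1 + (-17/10)·1 + (-3/8)·1 + 2·1 = 1 ✓
b·c: (-17/10)·(-1/3) + (-3/8)·4/5 + 2·7/60 = 1/2 ✓
b·c²: (-17/10)·1/9 + (-3/8)·16/25 + 2·49/3600 = -241/600 ≠ 1/3 ⇒ order 2.
b·Ac: (-3/8)·(-2/3) + 2·41/15 = 343/60 ≠ 1/6

2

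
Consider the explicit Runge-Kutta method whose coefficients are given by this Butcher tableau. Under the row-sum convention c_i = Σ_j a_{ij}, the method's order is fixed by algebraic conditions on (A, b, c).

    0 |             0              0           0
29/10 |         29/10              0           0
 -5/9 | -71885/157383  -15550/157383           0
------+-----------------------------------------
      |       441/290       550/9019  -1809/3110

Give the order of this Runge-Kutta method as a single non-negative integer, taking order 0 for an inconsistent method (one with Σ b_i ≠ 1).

b = (441/290, 550/9019, -1809/3110)
c = (0, 29/10, -5/9)
Ac = (0, 0, -1555/5427)
Σ b_i: 441/290·1 + 550/9019·1 + (-1809/3110)·1 = 1 ✓
b·c: 550/9019·29/10 + (-1809/3110)·(-5/9) = 1/2 ✓
b·c²: 550/9019·841/100 + (-1809/3110)·25/81 = 1/3 ✓
b·Ac: (-1809/3110)·(-1555/5427) = 1/6 ✓; 3 stages ⇒ order 3.

3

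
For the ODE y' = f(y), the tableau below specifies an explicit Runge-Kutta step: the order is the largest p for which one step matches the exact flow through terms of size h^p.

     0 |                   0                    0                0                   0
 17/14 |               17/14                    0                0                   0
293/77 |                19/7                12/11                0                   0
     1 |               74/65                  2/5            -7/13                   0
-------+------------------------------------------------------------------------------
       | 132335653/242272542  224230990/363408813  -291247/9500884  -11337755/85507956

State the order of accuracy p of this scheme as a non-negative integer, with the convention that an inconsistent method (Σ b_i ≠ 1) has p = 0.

b = (132335653/242272542, 224230990/363408813, -291247/9500884, -11337755/85507956)
c = (0, 17/14, 293/77, 1)
Ac = (0, 0, 102/77, -7824/5005)
Σ b_i: 132335653/242272542·1 + 224230990/363408813·1 + (-291247/9500884)·1 + (-11337755/85507956)·1 = 1 ✓
b·c: 224230990/363408813·17/14 + (-291247/9500884)·293/77 + (-11337755/85507956)·1 = 1/2 ✓
b·c²: 224230990/363408813·289/196 + (-291247/9500884)·85849/5929 + (-11337755/85507956)·1 = 1/3 ✓
b·Ac: (-291247/9500884)·102/77 + (-11337755/85507956)·(-7824/5005) = 1/6 ✓
b·c³: 224230990/363408813·4913/2744 + (-291247/9500884)·25153757/456533 + (-11337755/85507956)·1 = -11012763281/15362929428 ≠ 1/4 ⇒ order 3.
b·(c∘Ac): (-291247/9500884)·29886/5929 + (-11337755/85507956)·(-7824/5005) = 36839293/698314974 ≠ 1/8
b·Ac²: (-291247/9500884)·867/539 + (-11337755/85507956)·(-5554833/770770) = 3977989819/4389408408 ≠ 1/12
b·A²c: (-11337755/85507956)·(-102/143) = 1347845/14251326 ≠ 1/24

3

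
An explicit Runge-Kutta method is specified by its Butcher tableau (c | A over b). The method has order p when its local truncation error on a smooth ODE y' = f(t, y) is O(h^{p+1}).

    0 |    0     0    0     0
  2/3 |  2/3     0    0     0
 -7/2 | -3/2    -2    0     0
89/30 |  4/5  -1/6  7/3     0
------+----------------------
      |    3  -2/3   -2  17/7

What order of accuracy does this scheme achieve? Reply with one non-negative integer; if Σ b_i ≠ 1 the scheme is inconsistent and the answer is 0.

b = (3, -2/3, -2, 17/7)
c = (0, 2/3, -7/2, 89/30)
Ac = (0, 0, -4/3, -149/18)
Σ b_i: 3·1 + (-2/3)·1 + (-2)·1 + 17/7·1 = 58/21 ≠ 1 ⇒ order 0.

0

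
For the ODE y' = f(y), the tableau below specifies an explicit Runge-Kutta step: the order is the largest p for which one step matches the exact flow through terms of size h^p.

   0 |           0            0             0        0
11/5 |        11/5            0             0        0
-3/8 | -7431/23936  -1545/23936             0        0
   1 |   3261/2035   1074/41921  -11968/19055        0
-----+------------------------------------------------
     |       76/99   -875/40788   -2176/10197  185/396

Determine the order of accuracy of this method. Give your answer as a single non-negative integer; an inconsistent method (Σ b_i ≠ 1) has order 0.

4

b = (76/99, -875/40788, -2176/10197, 185/396)
c = (0, 11/5, -3/8, 1)
Ac = (0, 0, -309/2176, 54/185)
Σ b_i: 76/99·1 + (-875/40788)·1 + (-2176/10197)·1 + 185/396·1 = 1 ✓
b·c: (-875/40788)·11/5 + (-2176/10197)·(-3/8) + 185/396·1 = 1/2 ✓
b·c²: (-875/40788)·121/25 + (-2176/10197)·9/64 + 185/396·1 = 1/3 ✓
b·Ac: (-2176/10197)·(-309/2176) + 185/396·54/185 = 1/6 ✓
b·c³: (-875/40788)·1331/125 + (-2176/10197)·(-27/512) + 185/396·1 = 1/4 ✓
b·(c∘Ac): (-2176/10197)·927/17408 + 185/396·54/185 = 1/8 ✓
b·Ac²: (-2176/10197)·(-3399/10880) + 185/396·33/925 = 1/12 ✓
b·A²c: 185/396·33/370 = 1/24 ✓; 4 stages ⇒ order 4.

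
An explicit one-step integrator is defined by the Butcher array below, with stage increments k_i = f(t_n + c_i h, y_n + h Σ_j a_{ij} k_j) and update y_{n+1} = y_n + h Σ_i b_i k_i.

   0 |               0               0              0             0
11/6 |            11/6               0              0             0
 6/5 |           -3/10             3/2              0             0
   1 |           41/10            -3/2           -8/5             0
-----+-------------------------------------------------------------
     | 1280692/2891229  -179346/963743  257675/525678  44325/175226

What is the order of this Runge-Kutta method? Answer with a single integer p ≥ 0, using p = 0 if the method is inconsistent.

b = (1280692/2891229, -179346/963743, 257675/525678, 44325/175226)
c = (0, 11/6, 6/5, 1)
Ac = (0, 0, 11/4, -467/100)
Σ b_i: 1280692/2891229·1 + (-179346/963743)·1 + 257675/525678·1 + 44325/175226·1 = 1 ✓
b·c: (-179346/963743)·11/6 + 257675/525678·6/5 + 44325/175226·1 = 1/2 ✓
b·c²: (-179346/963743)·121/36 + 257675/525678·36/25 + 44325/175226·1 = 1/3 ✓
b·Ac: 257675/525678·11/4 + 44325/175226·(-467/100) = 1/6 ✓
b·c³: (-179346/963743)·1331/216 + 257675/525678·216/125 + 44325/175226·1 = -736933/15770340 ≠ 1/4 ⇒ order 3.
b·(c∘Ac): 257675/525678·33/10 + 44325/175226·(-467/100) = 305779/700904 ≠ 1/8
b·Ac²: 257675/525678·121/24 + 44325/175226·(-22037/3000) = 9669643/15770340 ≠ 1/12
b·A²c: 44325/175226·(-22/5) = -97515/87613 ≠ 1/24

3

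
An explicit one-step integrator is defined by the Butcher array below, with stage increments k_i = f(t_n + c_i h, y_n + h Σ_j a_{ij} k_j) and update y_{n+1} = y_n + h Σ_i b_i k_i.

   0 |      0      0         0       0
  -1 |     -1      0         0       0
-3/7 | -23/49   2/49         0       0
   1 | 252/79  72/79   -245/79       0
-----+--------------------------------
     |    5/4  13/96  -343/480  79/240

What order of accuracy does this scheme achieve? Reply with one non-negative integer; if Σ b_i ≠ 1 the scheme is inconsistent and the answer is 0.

b = (5/4, 13/96, -343/480, 79/240)
c = (0, -1, -3/7, 1)
Ac = (0, 0, -2/49, 33/79)
Σ b_i: 5/4·1 + 13/96·1 + (-343/480)·1 + 79/240·1 = 1 ✓
b·c: 13/96·(-1) + (-343/480)·(-3/7) + 79/240·1 = 1/2 ✓
b·c²: 13/96·1 + (-343/480)·9/49 + 79/240·1 = 1/3 ✓
b·Ac: (-343/480)·(-2/49) + 79/240·33/79 = 1/6 ✓
b·c³: 13/96·(-1) + (-343/480)·(-27/343) + 79/240·1 = 1/4 ✓
b·(c∘Ac): (-343/480)·6/343 + 79/240·33/79 = 1/8 ✓
b·Ac²: (-343/480)·2/49 + 79/240·27/79 = 1/12 ✓
b·A²c: 79/240·10/79 = 1/24 ✓; 4 stages ⇒ order 4.

4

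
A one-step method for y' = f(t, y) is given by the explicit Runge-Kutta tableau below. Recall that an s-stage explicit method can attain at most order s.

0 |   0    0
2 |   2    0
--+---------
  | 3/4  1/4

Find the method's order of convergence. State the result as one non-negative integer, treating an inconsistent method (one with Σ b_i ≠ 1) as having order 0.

2

b = (3/4, 1/4)
c = (0, 2)
Σ b_i: 3/4·1 + 1/4·1 = 1 ✓
b·c: 1/4·2 = 1/2 ✓; 2 stages ⇒ order 2.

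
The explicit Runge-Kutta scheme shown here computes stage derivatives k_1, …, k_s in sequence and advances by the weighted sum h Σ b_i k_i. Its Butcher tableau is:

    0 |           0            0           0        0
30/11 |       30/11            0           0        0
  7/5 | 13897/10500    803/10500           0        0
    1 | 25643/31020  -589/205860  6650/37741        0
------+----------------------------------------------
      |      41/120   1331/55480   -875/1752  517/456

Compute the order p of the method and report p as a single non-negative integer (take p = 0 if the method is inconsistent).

4

b = (41/120, 1331/55480, -875/1752, 517/456)
c = (0, 30/11, 7/5, 1)
Ac = (0, 0, 73/350, 247/1034)
Σ b_i: 41/120·1 + 1331/55480·1 + (-875/1752)·1 + 517/456·1 = 1 ✓
b·c: 1331/55480·30/11 + (-875/1752)·7/5 + 517/456·1 = 1/2 ✓
b·c²: 1331/55480·900/121 + (-875/1752)·49/25 + 517/456·1 = 1/3 ✓
b·Ac: (-875/1752)·73/350 + 517/456·247/1034 = 1/6 ✓
b·c³: 1331/55480·27000/1331 + (-875/1752)·343/125 + 517/456·1 = 1/4 ✓
b·(c∘Ac): (-875/1752)·73/250 + 517/456·247/1034 = 1/8 ✓
b·Ac²: (-875/1752)·219/385 + 517/456·1843/5687 = 1/12 ✓
b·A²c: 517/456·19/517 = 1/24 ✓; 4 stages ⇒ order 4.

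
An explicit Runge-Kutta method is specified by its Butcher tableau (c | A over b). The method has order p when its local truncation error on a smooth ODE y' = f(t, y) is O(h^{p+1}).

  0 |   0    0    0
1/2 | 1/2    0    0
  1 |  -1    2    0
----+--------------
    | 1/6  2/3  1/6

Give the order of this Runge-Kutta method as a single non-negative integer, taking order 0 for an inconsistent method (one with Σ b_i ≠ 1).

3

b = (1/6, 2/3, 1/6)
c = (0, 1/2, 1)
Ac = (0, 0, 1)
Σ b_i: 1/6·1 + 2/3·1 + 1/6·1 = 1 ✓
b·c: 2/3·1/2 + 1/6·1 = 1/2 ✓
b·c²: 2/3·1/4 + 1/6·1 = 1/3 ✓
b·Ac: 1/6·1 = 1/6 ✓; 3 stages ⇒ order 3.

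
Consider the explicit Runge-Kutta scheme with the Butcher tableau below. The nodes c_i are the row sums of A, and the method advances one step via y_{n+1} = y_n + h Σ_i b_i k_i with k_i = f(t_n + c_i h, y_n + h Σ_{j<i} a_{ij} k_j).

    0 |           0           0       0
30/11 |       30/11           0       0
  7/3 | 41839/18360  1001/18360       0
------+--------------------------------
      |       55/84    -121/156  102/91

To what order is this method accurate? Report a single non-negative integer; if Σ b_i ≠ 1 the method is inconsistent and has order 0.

3

b = (55/84, -121/156, 102/91)
c = (0, 30/11, 7/3)
Ac = (0, 0, 91/612)
Σ b_i: 55/84·1 + (-121/156)·1 + 102/91·1 = 1 ✓
b·c: (-121/156)·30/11 + 102/91·7/3 = 1/2 ✓
b·c²: (-121/156)·900/121 + 102/91·49/9 = 1/3 ✓
b·Ac: 102/91·91/612 = 1/6 ✓; 3 stages ⇒ order 3.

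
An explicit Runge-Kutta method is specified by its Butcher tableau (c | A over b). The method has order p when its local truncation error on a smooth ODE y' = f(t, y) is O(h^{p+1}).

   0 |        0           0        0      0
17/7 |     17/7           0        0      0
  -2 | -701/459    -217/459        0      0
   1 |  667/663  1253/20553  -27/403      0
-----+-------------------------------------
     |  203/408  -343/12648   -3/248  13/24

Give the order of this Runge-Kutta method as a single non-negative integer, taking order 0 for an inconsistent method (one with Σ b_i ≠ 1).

b = (203/408, -343/12648, -3/248, 13/24)
c = (0, 17/7, -2, 1)
Ac = (0, 0, -31/27, 11/39)
Σ b_i: 203/408·1 + (-343/12648)·1 + (-3/248)·1 + 13/24·1 = 1 ✓
b·c: (-343/12648)·17/7 + (-3/248)·(-2) + 13/24·1 = 1/2 ✓
b·c²: (-343/12648)·289/49 + (-3/248)·4 + 13/24·1 = 1/3 ✓
b·Ac: (-3/248)·(-31/27) + 13/24·11/39 = 1/6 ✓
b·c³: (-343/12648)·4913/343 + (-3/248)·(-8) + 13/24·1 = 1/4 ✓
b·(c∘Ac): (-3/248)·62/27 + 13/24·11/39 = 1/8 ✓
b·Ac²: (-3/248)·(-527/189) + 13/24·25/273 = 1/12 ✓
b·A²c: 13/24·1/13 = 1/24 ✓; 4 stages ⇒ order 4.

4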